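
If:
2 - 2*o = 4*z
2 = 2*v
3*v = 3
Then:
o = 1 - 2*z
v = 1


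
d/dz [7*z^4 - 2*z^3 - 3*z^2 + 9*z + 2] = 28*z^3 - 6*z^2 - 6*z + 9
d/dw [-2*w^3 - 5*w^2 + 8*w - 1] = -6*w^2 - 10*w + 8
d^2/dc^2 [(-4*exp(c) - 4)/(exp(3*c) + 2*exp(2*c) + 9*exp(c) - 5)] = (-16*exp(6*c) - 60*exp(5*c) + 40*exp(4*c) - 324*exp(3*c) - 636*exp(2*c) - 664*exp(c) - 280)*exp(c)/(exp(9*c) + 6*exp(8*c) + 39*exp(7*c) + 101*exp(6*c) + 291*exp(5*c) + 156*exp(4*c) + 264*exp(3*c) - 1065*exp(2*c) + 675*exp(c) - 125)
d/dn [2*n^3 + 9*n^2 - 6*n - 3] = 6*n^2 + 18*n - 6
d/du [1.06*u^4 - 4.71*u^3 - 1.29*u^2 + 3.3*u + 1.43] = 4.24*u^3 - 14.13*u^2 - 2.58*u + 3.3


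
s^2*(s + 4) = s^3 + 4*s^2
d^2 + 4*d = d*(d + 4)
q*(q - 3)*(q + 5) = q^3 + 2*q^2 - 15*q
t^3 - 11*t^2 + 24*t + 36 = (t - 6)^2*(t + 1)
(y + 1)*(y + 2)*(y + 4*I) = y^3 + 3*y^2 + 4*I*y^2 + 2*y + 12*I*y + 8*I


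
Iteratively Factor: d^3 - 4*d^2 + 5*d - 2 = (d - 1)*(d^2 - 3*d + 2) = (d - 1)^2*(d - 2)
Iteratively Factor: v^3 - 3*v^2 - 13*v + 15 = (v - 5)*(v^2 + 2*v - 3) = (v - 5)*(v - 1)*(v + 3)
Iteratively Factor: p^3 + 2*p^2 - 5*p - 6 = (p + 1)*(p^2 + p - 6) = (p - 2)*(p + 1)*(p + 3)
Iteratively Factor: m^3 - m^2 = (m - 1)*(m^2) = m*(m - 1)*(m)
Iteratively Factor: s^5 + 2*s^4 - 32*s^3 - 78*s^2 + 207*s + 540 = (s - 5)*(s^4 + 7*s^3 + 3*s^2 - 63*s - 108) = (s - 5)*(s + 3)*(s^3 + 4*s^2 - 9*s - 36) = (s - 5)*(s - 3)*(s + 3)*(s^2 + 7*s + 12) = (s - 5)*(s - 3)*(s + 3)*(s + 4)*(s + 3)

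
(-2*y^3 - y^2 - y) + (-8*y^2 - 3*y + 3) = -2*y^3 - 9*y^2 - 4*y + 3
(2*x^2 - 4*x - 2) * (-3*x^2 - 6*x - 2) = -6*x^4 + 26*x^2 + 20*x + 4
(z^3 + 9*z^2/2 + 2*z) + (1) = z^3 + 9*z^2/2 + 2*z + 1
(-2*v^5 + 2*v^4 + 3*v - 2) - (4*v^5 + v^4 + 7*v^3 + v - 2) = -6*v^5 + v^4 - 7*v^3 + 2*v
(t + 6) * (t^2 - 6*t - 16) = t^3 - 52*t - 96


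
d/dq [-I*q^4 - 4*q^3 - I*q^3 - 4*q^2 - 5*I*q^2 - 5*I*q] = -4*I*q^3 - 3*q^2*(4 + I) - 2*q*(4 + 5*I) - 5*I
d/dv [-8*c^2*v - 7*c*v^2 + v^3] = -8*c^2 - 14*c*v + 3*v^2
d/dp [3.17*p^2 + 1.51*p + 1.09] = 6.34*p + 1.51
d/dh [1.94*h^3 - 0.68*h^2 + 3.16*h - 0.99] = 5.82*h^2 - 1.36*h + 3.16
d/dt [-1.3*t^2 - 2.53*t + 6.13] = -2.6*t - 2.53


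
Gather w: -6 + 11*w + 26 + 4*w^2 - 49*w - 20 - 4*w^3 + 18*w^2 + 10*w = -4*w^3 + 22*w^2 - 28*w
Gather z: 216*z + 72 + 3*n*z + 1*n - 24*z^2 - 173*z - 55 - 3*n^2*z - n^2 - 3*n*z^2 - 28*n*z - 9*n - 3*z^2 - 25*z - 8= -n^2 - 8*n + z^2*(-3*n - 27) + z*(-3*n^2 - 25*n + 18) + 9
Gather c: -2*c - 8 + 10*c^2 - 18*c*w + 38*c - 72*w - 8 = 10*c^2 + c*(36 - 18*w) - 72*w - 16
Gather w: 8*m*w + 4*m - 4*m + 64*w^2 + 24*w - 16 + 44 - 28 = 64*w^2 + w*(8*m + 24)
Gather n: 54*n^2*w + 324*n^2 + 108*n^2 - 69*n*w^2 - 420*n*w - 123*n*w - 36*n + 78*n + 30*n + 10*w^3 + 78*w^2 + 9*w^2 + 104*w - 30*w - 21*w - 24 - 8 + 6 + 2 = n^2*(54*w + 432) + n*(-69*w^2 - 543*w + 72) + 10*w^3 + 87*w^2 + 53*w - 24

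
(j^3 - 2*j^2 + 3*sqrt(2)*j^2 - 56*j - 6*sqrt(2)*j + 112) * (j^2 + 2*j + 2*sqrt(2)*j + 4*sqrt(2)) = j^5 + 5*sqrt(2)*j^4 - 48*j^3 - 132*sqrt(2)*j^2 + 176*j + 448*sqrt(2)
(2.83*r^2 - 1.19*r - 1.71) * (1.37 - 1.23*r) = -3.4809*r^3 + 5.3408*r^2 + 0.473*r - 2.3427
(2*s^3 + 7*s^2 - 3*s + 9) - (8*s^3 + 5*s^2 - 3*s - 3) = -6*s^3 + 2*s^2 + 12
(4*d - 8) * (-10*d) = -40*d^2 + 80*d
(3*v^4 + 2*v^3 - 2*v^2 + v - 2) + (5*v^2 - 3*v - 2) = 3*v^4 + 2*v^3 + 3*v^2 - 2*v - 4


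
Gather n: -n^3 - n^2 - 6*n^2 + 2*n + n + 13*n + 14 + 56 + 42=-n^3 - 7*n^2 + 16*n + 112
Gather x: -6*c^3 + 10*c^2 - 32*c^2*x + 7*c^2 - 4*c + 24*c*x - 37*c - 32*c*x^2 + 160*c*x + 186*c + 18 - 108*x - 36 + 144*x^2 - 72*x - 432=-6*c^3 + 17*c^2 + 145*c + x^2*(144 - 32*c) + x*(-32*c^2 + 184*c - 180) - 450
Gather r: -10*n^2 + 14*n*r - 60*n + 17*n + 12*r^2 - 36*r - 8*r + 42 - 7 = -10*n^2 - 43*n + 12*r^2 + r*(14*n - 44) + 35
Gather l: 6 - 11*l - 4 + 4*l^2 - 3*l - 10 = 4*l^2 - 14*l - 8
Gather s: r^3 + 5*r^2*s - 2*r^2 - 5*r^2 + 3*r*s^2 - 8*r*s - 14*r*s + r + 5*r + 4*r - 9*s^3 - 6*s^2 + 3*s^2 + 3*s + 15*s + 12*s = r^3 - 7*r^2 + 10*r - 9*s^3 + s^2*(3*r - 3) + s*(5*r^2 - 22*r + 30)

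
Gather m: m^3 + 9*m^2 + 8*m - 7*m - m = m^3 + 9*m^2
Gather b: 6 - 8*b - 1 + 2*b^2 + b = 2*b^2 - 7*b + 5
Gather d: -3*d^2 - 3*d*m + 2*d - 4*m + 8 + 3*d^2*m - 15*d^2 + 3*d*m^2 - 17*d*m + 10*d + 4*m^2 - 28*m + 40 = d^2*(3*m - 18) + d*(3*m^2 - 20*m + 12) + 4*m^2 - 32*m + 48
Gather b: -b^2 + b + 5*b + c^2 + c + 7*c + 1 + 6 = -b^2 + 6*b + c^2 + 8*c + 7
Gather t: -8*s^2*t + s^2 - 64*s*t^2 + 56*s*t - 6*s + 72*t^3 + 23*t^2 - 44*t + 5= s^2 - 6*s + 72*t^3 + t^2*(23 - 64*s) + t*(-8*s^2 + 56*s - 44) + 5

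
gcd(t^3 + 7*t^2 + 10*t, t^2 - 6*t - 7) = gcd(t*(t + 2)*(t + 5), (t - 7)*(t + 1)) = 1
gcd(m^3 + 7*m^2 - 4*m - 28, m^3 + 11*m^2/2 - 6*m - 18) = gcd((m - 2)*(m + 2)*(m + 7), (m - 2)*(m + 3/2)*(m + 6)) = m - 2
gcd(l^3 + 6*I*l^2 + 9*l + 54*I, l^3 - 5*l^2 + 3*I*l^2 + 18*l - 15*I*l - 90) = l^2 + 3*I*l + 18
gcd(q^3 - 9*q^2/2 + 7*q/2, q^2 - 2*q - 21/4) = q - 7/2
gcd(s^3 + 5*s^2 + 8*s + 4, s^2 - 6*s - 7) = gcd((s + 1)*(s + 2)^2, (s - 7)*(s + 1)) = s + 1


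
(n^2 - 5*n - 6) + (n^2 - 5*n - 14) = 2*n^2 - 10*n - 20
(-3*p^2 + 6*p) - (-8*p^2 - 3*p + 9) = 5*p^2 + 9*p - 9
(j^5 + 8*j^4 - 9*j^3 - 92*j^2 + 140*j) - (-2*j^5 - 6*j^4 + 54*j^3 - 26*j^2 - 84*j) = 3*j^5 + 14*j^4 - 63*j^3 - 66*j^2 + 224*j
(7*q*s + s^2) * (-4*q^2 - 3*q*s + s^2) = -28*q^3*s - 25*q^2*s^2 + 4*q*s^3 + s^4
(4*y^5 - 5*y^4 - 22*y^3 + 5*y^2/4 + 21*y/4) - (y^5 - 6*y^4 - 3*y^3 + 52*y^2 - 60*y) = 3*y^5 + y^4 - 19*y^3 - 203*y^2/4 + 261*y/4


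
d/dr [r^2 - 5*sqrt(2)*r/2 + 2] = 2*r - 5*sqrt(2)/2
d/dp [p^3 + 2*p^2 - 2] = p*(3*p + 4)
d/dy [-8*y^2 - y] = -16*y - 1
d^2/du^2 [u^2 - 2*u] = 2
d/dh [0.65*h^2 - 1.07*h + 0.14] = 1.3*h - 1.07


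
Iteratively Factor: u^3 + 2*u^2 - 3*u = (u)*(u^2 + 2*u - 3) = u*(u - 1)*(u + 3)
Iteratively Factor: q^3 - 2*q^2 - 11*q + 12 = (q - 1)*(q^2 - q - 12) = (q - 1)*(q + 3)*(q - 4)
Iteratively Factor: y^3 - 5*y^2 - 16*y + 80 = (y + 4)*(y^2 - 9*y + 20) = (y - 4)*(y + 4)*(y - 5)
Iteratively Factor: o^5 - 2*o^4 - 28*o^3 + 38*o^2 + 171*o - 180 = (o - 3)*(o^4 + o^3 - 25*o^2 - 37*o + 60) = (o - 3)*(o - 1)*(o^3 + 2*o^2 - 23*o - 60) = (o - 5)*(o - 3)*(o - 1)*(o^2 + 7*o + 12) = (o - 5)*(o - 3)*(o - 1)*(o + 4)*(o + 3)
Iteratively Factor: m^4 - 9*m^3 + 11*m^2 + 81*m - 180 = (m - 5)*(m^3 - 4*m^2 - 9*m + 36) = (m - 5)*(m + 3)*(m^2 - 7*m + 12) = (m - 5)*(m - 4)*(m + 3)*(m - 3)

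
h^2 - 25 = (h - 5)*(h + 5)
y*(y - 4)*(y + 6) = y^3 + 2*y^2 - 24*y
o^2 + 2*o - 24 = (o - 4)*(o + 6)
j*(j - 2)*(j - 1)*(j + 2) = j^4 - j^3 - 4*j^2 + 4*j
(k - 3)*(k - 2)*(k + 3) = k^3 - 2*k^2 - 9*k + 18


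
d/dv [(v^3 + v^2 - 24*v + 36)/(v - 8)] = (2*v^3 - 23*v^2 - 16*v + 156)/(v^2 - 16*v + 64)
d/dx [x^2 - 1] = 2*x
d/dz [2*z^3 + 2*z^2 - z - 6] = 6*z^2 + 4*z - 1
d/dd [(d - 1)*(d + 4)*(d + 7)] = 3*d^2 + 20*d + 17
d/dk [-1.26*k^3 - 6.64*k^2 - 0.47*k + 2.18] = -3.78*k^2 - 13.28*k - 0.47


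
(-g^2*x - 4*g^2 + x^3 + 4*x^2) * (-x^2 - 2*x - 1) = g^2*x^3 + 6*g^2*x^2 + 9*g^2*x + 4*g^2 - x^5 - 6*x^4 - 9*x^3 - 4*x^2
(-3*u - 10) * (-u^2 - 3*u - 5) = 3*u^3 + 19*u^2 + 45*u + 50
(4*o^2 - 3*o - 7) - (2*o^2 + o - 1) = 2*o^2 - 4*o - 6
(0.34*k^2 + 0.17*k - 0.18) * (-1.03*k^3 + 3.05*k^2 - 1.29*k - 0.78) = -0.3502*k^5 + 0.8619*k^4 + 0.2653*k^3 - 1.0335*k^2 + 0.0996*k + 0.1404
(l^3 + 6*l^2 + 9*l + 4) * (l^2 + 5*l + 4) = l^5 + 11*l^4 + 43*l^3 + 73*l^2 + 56*l + 16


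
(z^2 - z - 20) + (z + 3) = z^2 - 17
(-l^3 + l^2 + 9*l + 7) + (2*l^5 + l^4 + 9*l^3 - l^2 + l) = 2*l^5 + l^4 + 8*l^3 + 10*l + 7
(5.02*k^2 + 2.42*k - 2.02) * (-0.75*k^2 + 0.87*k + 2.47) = -3.765*k^4 + 2.5524*k^3 + 16.0198*k^2 + 4.22*k - 4.9894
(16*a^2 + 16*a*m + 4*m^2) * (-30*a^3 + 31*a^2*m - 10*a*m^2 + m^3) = -480*a^5 + 16*a^4*m + 216*a^3*m^2 - 20*a^2*m^3 - 24*a*m^4 + 4*m^5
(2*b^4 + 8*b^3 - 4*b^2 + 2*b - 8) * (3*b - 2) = 6*b^5 + 20*b^4 - 28*b^3 + 14*b^2 - 28*b + 16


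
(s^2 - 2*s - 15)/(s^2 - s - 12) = (s - 5)/(s - 4)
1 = 1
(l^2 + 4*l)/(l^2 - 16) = l/(l - 4)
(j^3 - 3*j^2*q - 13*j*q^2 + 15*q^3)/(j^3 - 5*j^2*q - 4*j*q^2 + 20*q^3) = (-j^2 - 2*j*q + 3*q^2)/(-j^2 + 4*q^2)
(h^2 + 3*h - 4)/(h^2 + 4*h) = (h - 1)/h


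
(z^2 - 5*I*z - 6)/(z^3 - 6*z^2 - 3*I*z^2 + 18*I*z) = (z - 2*I)/(z*(z - 6))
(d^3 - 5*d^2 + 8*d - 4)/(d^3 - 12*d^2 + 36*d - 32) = (d - 1)/(d - 8)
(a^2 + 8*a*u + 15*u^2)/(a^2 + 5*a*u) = (a + 3*u)/a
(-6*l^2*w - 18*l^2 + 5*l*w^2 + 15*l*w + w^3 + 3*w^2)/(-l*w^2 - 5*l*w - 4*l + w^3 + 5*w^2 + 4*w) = (6*l*w + 18*l + w^2 + 3*w)/(w^2 + 5*w + 4)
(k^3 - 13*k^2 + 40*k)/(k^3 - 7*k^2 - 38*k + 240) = k/(k + 6)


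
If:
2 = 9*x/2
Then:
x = 4/9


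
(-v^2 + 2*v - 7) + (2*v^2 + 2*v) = v^2 + 4*v - 7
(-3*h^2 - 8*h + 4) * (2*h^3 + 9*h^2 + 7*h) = -6*h^5 - 43*h^4 - 85*h^3 - 20*h^2 + 28*h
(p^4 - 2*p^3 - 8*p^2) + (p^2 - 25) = p^4 - 2*p^3 - 7*p^2 - 25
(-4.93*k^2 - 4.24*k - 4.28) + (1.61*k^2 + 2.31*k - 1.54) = -3.32*k^2 - 1.93*k - 5.82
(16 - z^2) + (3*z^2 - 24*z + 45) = 2*z^2 - 24*z + 61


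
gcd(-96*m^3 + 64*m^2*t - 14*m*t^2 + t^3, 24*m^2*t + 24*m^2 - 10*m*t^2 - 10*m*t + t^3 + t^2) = 24*m^2 - 10*m*t + t^2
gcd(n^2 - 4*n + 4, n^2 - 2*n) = n - 2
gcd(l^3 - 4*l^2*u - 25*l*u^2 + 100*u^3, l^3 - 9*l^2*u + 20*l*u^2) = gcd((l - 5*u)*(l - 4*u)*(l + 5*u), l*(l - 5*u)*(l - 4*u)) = l^2 - 9*l*u + 20*u^2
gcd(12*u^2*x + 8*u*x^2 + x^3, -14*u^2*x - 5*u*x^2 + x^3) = 2*u*x + x^2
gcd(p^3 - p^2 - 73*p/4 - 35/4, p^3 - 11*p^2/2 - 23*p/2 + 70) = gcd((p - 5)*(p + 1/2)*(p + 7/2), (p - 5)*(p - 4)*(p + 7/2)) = p^2 - 3*p/2 - 35/2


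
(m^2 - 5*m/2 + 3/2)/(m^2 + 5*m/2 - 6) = (m - 1)/(m + 4)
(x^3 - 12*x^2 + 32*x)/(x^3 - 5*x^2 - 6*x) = (-x^2 + 12*x - 32)/(-x^2 + 5*x + 6)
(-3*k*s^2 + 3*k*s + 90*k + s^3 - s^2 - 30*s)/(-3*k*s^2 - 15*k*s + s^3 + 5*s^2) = (s - 6)/s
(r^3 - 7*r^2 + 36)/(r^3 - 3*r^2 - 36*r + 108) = (r + 2)/(r + 6)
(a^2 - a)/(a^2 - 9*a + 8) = a/(a - 8)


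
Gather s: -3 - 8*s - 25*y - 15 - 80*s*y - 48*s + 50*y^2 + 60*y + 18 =s*(-80*y - 56) + 50*y^2 + 35*y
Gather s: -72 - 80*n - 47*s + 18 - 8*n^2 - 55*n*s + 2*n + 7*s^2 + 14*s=-8*n^2 - 78*n + 7*s^2 + s*(-55*n - 33) - 54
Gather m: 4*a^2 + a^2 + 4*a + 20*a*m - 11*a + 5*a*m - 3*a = 5*a^2 + 25*a*m - 10*a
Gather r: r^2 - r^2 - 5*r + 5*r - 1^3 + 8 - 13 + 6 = 0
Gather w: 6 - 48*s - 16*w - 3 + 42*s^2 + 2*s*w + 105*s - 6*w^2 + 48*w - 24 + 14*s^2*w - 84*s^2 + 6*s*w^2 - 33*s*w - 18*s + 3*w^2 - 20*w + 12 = -42*s^2 + 39*s + w^2*(6*s - 3) + w*(14*s^2 - 31*s + 12) - 9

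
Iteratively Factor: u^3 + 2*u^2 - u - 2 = (u + 1)*(u^2 + u - 2) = (u - 1)*(u + 1)*(u + 2)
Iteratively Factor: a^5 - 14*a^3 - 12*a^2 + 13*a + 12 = (a + 3)*(a^4 - 3*a^3 - 5*a^2 + 3*a + 4) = (a - 4)*(a + 3)*(a^3 + a^2 - a - 1) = (a - 4)*(a + 1)*(a + 3)*(a^2 - 1) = (a - 4)*(a + 1)^2*(a + 3)*(a - 1)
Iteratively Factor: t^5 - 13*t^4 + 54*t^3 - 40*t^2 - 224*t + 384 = (t - 4)*(t^4 - 9*t^3 + 18*t^2 + 32*t - 96) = (t - 4)*(t - 3)*(t^3 - 6*t^2 + 32) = (t - 4)*(t - 3)*(t + 2)*(t^2 - 8*t + 16) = (t - 4)^2*(t - 3)*(t + 2)*(t - 4)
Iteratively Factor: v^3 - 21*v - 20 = (v + 1)*(v^2 - v - 20) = (v - 5)*(v + 1)*(v + 4)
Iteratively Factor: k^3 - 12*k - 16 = (k + 2)*(k^2 - 2*k - 8) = (k + 2)^2*(k - 4)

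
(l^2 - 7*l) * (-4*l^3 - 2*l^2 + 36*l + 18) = -4*l^5 + 26*l^4 + 50*l^3 - 234*l^2 - 126*l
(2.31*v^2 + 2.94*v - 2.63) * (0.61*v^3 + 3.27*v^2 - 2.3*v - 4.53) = 1.4091*v^5 + 9.3471*v^4 + 2.6965*v^3 - 25.8264*v^2 - 7.2692*v + 11.9139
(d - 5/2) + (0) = d - 5/2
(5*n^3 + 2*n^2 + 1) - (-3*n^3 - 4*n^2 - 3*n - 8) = 8*n^3 + 6*n^2 + 3*n + 9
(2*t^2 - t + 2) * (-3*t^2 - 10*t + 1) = -6*t^4 - 17*t^3 + 6*t^2 - 21*t + 2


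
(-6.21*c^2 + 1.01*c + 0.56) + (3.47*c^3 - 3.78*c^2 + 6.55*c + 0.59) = 3.47*c^3 - 9.99*c^2 + 7.56*c + 1.15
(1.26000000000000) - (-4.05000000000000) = 5.31000000000000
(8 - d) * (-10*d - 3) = 10*d^2 - 77*d - 24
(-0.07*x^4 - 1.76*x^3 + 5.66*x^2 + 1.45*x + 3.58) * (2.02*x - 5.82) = -0.1414*x^5 - 3.1478*x^4 + 21.6764*x^3 - 30.0122*x^2 - 1.2074*x - 20.8356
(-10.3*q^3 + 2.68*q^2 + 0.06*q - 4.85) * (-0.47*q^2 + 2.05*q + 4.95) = 4.841*q^5 - 22.3746*q^4 - 45.5192*q^3 + 15.6685*q^2 - 9.6455*q - 24.0075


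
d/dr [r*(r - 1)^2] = (r - 1)*(3*r - 1)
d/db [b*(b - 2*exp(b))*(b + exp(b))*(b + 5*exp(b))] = 4*b^3*exp(b) + 4*b^3 - 14*b^2*exp(2*b) + 12*b^2*exp(b) - 30*b*exp(3*b) - 14*b*exp(2*b) - 10*exp(3*b)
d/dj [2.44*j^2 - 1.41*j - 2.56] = 4.88*j - 1.41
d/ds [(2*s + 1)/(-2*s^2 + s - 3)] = (-4*s^2 + 2*s + (2*s + 1)*(4*s - 1) - 6)/(2*s^2 - s + 3)^2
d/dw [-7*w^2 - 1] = -14*w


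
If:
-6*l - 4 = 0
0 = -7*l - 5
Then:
No Solution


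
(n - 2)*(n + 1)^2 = n^3 - 3*n - 2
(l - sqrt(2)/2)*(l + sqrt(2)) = l^2 + sqrt(2)*l/2 - 1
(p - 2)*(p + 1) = p^2 - p - 2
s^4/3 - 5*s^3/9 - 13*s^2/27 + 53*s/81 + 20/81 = (s/3 + 1/3)*(s - 5/3)*(s - 4/3)*(s + 1/3)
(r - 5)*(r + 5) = r^2 - 25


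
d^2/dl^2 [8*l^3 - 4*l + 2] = 48*l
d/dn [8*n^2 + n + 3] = 16*n + 1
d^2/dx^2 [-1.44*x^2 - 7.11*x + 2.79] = -2.88000000000000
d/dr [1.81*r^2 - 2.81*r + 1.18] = 3.62*r - 2.81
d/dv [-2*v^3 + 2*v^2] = 2*v*(2 - 3*v)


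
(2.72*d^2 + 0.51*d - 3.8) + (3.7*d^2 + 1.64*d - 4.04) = 6.42*d^2 + 2.15*d - 7.84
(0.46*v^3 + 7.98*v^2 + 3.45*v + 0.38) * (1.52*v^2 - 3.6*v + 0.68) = 0.6992*v^5 + 10.4736*v^4 - 23.1712*v^3 - 6.416*v^2 + 0.978*v + 0.2584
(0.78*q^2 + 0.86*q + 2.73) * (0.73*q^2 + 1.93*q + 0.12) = 0.5694*q^4 + 2.1332*q^3 + 3.7463*q^2 + 5.3721*q + 0.3276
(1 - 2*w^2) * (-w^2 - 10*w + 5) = 2*w^4 + 20*w^3 - 11*w^2 - 10*w + 5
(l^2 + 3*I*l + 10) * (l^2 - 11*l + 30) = l^4 - 11*l^3 + 3*I*l^3 + 40*l^2 - 33*I*l^2 - 110*l + 90*I*l + 300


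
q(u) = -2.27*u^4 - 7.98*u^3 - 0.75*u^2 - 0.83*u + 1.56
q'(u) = -9.08*u^3 - 23.94*u^2 - 1.5*u - 0.83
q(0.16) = 1.37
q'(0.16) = -1.72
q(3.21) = -513.80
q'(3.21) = -552.66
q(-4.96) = -412.92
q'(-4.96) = 525.63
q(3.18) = -497.41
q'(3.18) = -539.68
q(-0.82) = 5.11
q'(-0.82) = -10.69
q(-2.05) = 28.77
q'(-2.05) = -20.14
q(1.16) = -16.98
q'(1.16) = -48.96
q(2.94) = -379.75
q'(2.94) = -442.91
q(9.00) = -20777.55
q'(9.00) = -8572.79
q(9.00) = -20777.55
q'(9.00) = -8572.79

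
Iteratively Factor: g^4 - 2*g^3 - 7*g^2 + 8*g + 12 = (g - 2)*(g^3 - 7*g - 6) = (g - 2)*(g + 2)*(g^2 - 2*g - 3) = (g - 2)*(g + 1)*(g + 2)*(g - 3)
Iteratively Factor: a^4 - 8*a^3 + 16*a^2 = (a)*(a^3 - 8*a^2 + 16*a) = a*(a - 4)*(a^2 - 4*a) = a^2*(a - 4)*(a - 4)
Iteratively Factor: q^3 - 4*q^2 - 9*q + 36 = (q - 3)*(q^2 - q - 12) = (q - 3)*(q + 3)*(q - 4)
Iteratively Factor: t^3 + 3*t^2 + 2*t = (t + 2)*(t^2 + t) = (t + 1)*(t + 2)*(t)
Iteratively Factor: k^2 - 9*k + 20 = (k - 4)*(k - 5)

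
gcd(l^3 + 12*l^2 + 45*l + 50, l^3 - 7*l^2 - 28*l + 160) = l + 5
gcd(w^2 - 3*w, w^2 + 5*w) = w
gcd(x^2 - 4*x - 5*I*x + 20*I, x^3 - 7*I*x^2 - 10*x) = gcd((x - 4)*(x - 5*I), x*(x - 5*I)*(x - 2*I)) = x - 5*I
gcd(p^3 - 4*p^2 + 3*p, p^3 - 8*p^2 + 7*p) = p^2 - p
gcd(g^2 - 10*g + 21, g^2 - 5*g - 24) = 1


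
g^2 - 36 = (g - 6)*(g + 6)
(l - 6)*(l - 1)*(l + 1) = l^3 - 6*l^2 - l + 6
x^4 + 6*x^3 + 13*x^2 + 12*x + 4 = (x + 1)^2*(x + 2)^2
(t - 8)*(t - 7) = t^2 - 15*t + 56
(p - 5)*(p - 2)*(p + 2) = p^3 - 5*p^2 - 4*p + 20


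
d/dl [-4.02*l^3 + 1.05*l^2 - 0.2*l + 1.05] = -12.06*l^2 + 2.1*l - 0.2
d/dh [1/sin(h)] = -cos(h)/sin(h)^2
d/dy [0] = 0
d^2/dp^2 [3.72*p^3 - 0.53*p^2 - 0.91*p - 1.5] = 22.32*p - 1.06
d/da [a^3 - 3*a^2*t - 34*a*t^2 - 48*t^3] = 3*a^2 - 6*a*t - 34*t^2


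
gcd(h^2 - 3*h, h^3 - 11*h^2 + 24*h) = h^2 - 3*h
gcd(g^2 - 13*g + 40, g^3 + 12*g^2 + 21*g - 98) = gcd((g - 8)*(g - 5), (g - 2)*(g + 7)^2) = 1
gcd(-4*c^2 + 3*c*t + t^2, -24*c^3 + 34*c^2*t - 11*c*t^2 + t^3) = -c + t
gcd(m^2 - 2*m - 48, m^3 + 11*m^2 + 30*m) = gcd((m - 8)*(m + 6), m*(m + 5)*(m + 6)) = m + 6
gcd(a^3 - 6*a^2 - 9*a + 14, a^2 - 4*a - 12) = a + 2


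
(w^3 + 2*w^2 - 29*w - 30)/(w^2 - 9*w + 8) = (w^3 + 2*w^2 - 29*w - 30)/(w^2 - 9*w + 8)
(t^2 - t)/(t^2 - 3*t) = (t - 1)/(t - 3)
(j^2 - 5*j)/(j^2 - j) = (j - 5)/(j - 1)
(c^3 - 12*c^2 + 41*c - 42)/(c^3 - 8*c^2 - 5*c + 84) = (c^2 - 5*c + 6)/(c^2 - c - 12)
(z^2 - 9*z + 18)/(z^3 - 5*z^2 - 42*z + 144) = (z - 6)/(z^2 - 2*z - 48)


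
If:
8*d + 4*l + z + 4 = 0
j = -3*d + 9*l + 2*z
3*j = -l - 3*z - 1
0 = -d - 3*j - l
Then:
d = -83/193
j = 29/193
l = -4/193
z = -92/193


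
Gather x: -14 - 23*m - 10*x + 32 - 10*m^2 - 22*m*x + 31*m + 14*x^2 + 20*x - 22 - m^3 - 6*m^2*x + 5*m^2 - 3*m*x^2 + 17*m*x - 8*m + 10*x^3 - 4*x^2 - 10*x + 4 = -m^3 - 5*m^2 + 10*x^3 + x^2*(10 - 3*m) + x*(-6*m^2 - 5*m)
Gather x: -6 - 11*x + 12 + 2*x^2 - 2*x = 2*x^2 - 13*x + 6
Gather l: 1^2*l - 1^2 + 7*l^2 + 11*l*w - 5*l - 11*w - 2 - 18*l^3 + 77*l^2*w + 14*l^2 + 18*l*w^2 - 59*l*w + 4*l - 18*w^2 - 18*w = -18*l^3 + l^2*(77*w + 21) + l*(18*w^2 - 48*w) - 18*w^2 - 29*w - 3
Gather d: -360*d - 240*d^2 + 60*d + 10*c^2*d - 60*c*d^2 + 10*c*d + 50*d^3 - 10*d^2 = 50*d^3 + d^2*(-60*c - 250) + d*(10*c^2 + 10*c - 300)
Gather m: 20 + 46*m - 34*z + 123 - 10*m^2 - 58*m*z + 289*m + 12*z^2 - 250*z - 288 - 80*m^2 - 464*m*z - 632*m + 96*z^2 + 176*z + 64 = -90*m^2 + m*(-522*z - 297) + 108*z^2 - 108*z - 81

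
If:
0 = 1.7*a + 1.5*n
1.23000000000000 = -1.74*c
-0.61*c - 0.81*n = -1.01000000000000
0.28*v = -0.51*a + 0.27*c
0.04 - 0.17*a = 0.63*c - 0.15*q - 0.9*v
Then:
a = -1.57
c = -0.71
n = 1.78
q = -18.08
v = 2.18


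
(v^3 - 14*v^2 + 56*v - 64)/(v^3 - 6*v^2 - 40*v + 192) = (v - 2)/(v + 6)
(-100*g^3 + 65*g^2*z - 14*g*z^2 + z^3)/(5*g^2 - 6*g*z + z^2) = (20*g^2 - 9*g*z + z^2)/(-g + z)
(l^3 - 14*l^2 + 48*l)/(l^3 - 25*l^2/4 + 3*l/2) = 4*(l - 8)/(4*l - 1)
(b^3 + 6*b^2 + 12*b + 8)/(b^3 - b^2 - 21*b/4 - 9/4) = 4*(b^3 + 6*b^2 + 12*b + 8)/(4*b^3 - 4*b^2 - 21*b - 9)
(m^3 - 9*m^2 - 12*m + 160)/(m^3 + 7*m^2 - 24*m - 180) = (m^2 - 4*m - 32)/(m^2 + 12*m + 36)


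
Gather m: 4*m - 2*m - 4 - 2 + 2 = 2*m - 4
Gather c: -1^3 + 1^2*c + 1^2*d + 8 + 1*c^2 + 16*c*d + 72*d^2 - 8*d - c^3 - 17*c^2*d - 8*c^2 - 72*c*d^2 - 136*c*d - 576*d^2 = -c^3 + c^2*(-17*d - 7) + c*(-72*d^2 - 120*d + 1) - 504*d^2 - 7*d + 7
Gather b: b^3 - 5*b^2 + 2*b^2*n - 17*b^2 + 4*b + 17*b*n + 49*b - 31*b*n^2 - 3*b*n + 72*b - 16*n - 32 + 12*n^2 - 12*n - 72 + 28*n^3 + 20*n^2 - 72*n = b^3 + b^2*(2*n - 22) + b*(-31*n^2 + 14*n + 125) + 28*n^3 + 32*n^2 - 100*n - 104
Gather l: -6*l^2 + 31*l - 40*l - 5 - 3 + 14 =-6*l^2 - 9*l + 6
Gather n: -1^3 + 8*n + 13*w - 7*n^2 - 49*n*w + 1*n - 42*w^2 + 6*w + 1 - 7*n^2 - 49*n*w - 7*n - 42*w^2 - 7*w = -14*n^2 + n*(2 - 98*w) - 84*w^2 + 12*w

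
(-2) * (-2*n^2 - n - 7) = 4*n^2 + 2*n + 14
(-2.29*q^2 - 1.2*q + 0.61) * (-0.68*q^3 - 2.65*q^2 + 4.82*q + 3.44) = 1.5572*q^5 + 6.8845*q^4 - 8.2726*q^3 - 15.2781*q^2 - 1.1878*q + 2.0984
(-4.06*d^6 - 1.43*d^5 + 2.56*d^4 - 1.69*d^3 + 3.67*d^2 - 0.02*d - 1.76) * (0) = 0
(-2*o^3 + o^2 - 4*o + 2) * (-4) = 8*o^3 - 4*o^2 + 16*o - 8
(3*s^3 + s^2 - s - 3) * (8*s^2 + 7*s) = 24*s^5 + 29*s^4 - s^3 - 31*s^2 - 21*s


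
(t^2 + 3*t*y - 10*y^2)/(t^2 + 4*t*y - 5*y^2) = (-t + 2*y)/(-t + y)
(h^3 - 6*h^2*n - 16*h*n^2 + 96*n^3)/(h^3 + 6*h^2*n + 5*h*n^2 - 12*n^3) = (h^2 - 10*h*n + 24*n^2)/(h^2 + 2*h*n - 3*n^2)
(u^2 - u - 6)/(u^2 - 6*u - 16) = (u - 3)/(u - 8)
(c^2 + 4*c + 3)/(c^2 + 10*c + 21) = (c + 1)/(c + 7)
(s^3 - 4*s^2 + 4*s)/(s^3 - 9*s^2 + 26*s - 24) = s*(s - 2)/(s^2 - 7*s + 12)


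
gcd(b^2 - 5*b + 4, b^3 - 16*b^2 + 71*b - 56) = b - 1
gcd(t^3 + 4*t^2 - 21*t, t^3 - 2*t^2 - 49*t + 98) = t + 7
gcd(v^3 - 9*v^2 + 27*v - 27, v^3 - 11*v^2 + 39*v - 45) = v^2 - 6*v + 9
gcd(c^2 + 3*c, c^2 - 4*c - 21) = c + 3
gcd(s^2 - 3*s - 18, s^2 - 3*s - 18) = s^2 - 3*s - 18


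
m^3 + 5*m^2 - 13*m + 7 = (m - 1)^2*(m + 7)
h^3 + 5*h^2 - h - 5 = (h - 1)*(h + 1)*(h + 5)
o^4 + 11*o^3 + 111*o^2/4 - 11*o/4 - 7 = (o - 1/2)*(o + 1/2)*(o + 4)*(o + 7)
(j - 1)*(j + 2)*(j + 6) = j^3 + 7*j^2 + 4*j - 12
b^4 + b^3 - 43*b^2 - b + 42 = (b - 6)*(b - 1)*(b + 1)*(b + 7)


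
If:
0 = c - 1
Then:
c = 1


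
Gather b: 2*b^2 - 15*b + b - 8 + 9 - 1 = 2*b^2 - 14*b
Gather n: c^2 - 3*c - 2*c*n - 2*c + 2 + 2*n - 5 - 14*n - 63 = c^2 - 5*c + n*(-2*c - 12) - 66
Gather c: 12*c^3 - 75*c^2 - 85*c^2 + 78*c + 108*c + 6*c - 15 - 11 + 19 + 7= 12*c^3 - 160*c^2 + 192*c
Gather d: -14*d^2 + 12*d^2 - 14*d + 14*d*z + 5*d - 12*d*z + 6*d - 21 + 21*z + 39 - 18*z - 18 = -2*d^2 + d*(2*z - 3) + 3*z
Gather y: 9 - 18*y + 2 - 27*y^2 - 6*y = -27*y^2 - 24*y + 11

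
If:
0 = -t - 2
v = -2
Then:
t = -2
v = -2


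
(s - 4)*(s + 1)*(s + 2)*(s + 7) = s^4 + 6*s^3 - 17*s^2 - 78*s - 56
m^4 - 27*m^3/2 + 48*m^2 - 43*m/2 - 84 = (m - 8)*(m - 7/2)*(m - 3)*(m + 1)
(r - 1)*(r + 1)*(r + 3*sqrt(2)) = r^3 + 3*sqrt(2)*r^2 - r - 3*sqrt(2)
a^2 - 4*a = a*(a - 4)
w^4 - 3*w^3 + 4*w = w*(w - 2)^2*(w + 1)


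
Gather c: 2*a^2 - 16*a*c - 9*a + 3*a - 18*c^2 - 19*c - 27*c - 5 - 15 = 2*a^2 - 6*a - 18*c^2 + c*(-16*a - 46) - 20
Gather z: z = z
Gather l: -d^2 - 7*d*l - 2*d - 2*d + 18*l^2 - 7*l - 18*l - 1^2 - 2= -d^2 - 4*d + 18*l^2 + l*(-7*d - 25) - 3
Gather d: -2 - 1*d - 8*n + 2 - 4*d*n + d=-4*d*n - 8*n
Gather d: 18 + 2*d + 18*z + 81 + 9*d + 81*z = 11*d + 99*z + 99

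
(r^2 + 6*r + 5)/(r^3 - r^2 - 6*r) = (r^2 + 6*r + 5)/(r*(r^2 - r - 6))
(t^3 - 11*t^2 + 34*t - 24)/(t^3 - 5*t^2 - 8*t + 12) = (t - 4)/(t + 2)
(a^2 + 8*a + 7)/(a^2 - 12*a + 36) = (a^2 + 8*a + 7)/(a^2 - 12*a + 36)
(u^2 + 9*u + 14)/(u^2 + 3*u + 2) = (u + 7)/(u + 1)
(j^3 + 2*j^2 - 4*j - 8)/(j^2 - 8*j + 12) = (j^2 + 4*j + 4)/(j - 6)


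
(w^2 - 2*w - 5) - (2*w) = w^2 - 4*w - 5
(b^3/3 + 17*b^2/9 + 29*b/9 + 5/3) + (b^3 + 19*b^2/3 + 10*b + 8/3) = 4*b^3/3 + 74*b^2/9 + 119*b/9 + 13/3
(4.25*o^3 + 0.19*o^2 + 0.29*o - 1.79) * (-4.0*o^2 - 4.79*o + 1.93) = -17.0*o^5 - 21.1175*o^4 + 6.1324*o^3 + 6.1376*o^2 + 9.1338*o - 3.4547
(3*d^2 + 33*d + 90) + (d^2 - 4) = 4*d^2 + 33*d + 86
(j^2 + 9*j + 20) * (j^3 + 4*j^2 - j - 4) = j^5 + 13*j^4 + 55*j^3 + 67*j^2 - 56*j - 80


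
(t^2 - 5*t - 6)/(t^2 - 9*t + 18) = (t + 1)/(t - 3)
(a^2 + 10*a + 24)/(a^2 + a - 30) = (a + 4)/(a - 5)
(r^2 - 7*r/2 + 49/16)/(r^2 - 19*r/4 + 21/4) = (r - 7/4)/(r - 3)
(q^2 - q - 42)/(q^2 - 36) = (q - 7)/(q - 6)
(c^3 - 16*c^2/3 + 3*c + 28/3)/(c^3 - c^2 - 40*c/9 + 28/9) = 3*(c^2 - 3*c - 4)/(3*c^2 + 4*c - 4)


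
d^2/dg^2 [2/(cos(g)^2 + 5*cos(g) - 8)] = 2*(-4*sin(g)^4 + 59*sin(g)^2 - 85*cos(g)/4 - 15*cos(3*g)/4 + 11)/(-sin(g)^2 + 5*cos(g) - 7)^3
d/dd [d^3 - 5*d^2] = d*(3*d - 10)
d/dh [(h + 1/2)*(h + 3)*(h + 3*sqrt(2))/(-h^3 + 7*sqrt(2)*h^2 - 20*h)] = (7*h^4 + 20*sqrt(2)*h^4 - 74*h^3 + 42*sqrt(2)*h^3 - 434*h^2 - 114*sqrt(2)*h^2 - 252*h + 180*sqrt(2))/(2*h^2*(h^4 - 14*sqrt(2)*h^3 + 138*h^2 - 280*sqrt(2)*h + 400))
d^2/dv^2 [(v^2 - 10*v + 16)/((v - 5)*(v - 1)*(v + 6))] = 2*(v^6 - 30*v^5 + 189*v^4 - 520*v^3 + 312*v^2 - 1440*v + 6976)/(v^9 - 93*v^7 + 90*v^6 + 2883*v^5 - 5580*v^4 - 27091*v^3 + 86490*v^2 - 83700*v + 27000)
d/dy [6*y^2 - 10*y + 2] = 12*y - 10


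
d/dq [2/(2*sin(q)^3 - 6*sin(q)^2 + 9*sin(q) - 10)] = 6*(4*sin(q) + cos(2*q) - 4)*cos(q)/((sin(q) - 2)^2*(-2*sin(q) - cos(2*q) + 6)^2)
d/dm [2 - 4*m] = -4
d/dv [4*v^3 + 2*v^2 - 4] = 4*v*(3*v + 1)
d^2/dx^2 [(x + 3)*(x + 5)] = 2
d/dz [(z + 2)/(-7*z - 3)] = 11/(7*z + 3)^2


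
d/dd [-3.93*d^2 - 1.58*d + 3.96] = -7.86*d - 1.58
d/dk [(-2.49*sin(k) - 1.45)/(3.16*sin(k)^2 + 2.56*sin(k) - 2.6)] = (7.8684*sin(k)^2 + 9.164*sin(k) + 10.186)*cos(k)/(9.9856*sin(k)^4 + 16.1792*sin(k)^3 - 9.8784*sin(k)^2 - 13.312*sin(k) + 6.76)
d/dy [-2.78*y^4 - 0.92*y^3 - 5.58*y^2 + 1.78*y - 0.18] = -11.12*y^3 - 2.76*y^2 - 11.16*y + 1.78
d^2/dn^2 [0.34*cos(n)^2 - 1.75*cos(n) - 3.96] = 1.75*cos(n) - 0.68*cos(2*n)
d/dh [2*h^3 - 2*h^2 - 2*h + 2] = 6*h^2 - 4*h - 2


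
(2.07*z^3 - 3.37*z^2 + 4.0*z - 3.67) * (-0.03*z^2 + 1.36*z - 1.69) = -0.0621*z^5 + 2.9163*z^4 - 8.2015*z^3 + 11.2454*z^2 - 11.7512*z + 6.2023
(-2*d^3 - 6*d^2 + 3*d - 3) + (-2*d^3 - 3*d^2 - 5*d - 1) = -4*d^3 - 9*d^2 - 2*d - 4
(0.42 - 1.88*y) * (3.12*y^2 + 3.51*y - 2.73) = -5.8656*y^3 - 5.2884*y^2 + 6.6066*y - 1.1466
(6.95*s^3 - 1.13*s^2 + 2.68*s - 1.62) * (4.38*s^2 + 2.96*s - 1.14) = 30.441*s^5 + 15.6226*s^4 + 0.470600000000001*s^3 + 2.1254*s^2 - 7.8504*s + 1.8468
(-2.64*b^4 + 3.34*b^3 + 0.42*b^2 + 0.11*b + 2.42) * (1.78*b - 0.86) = -4.6992*b^5 + 8.2156*b^4 - 2.1248*b^3 - 0.1654*b^2 + 4.213*b - 2.0812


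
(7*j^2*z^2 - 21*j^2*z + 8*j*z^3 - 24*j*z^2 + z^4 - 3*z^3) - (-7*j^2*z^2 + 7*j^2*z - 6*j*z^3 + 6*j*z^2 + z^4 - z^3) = 14*j^2*z^2 - 28*j^2*z + 14*j*z^3 - 30*j*z^2 - 2*z^3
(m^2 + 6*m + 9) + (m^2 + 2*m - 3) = 2*m^2 + 8*m + 6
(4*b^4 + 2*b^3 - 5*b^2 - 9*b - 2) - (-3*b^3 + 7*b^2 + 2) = 4*b^4 + 5*b^3 - 12*b^2 - 9*b - 4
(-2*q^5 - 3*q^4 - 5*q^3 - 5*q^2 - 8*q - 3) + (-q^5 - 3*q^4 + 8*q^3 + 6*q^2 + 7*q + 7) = -3*q^5 - 6*q^4 + 3*q^3 + q^2 - q + 4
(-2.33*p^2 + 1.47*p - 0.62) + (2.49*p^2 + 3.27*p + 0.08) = 0.16*p^2 + 4.74*p - 0.54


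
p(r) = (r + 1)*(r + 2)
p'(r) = 2*r + 3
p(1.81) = 10.71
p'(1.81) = 6.62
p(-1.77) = -0.18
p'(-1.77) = -0.54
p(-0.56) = 0.63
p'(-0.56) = 1.88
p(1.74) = 10.25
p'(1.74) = 6.48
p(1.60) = 9.36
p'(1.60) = 6.20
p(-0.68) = 0.42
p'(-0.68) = 1.64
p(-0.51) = 0.73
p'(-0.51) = 1.98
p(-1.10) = -0.09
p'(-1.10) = 0.80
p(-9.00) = 56.00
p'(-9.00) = -15.00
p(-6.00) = 20.00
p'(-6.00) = -9.00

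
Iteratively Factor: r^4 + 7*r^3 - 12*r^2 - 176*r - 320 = (r + 4)*(r^3 + 3*r^2 - 24*r - 80) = (r + 4)^2*(r^2 - r - 20) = (r - 5)*(r + 4)^2*(r + 4)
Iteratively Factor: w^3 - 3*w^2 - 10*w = (w + 2)*(w^2 - 5*w) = (w - 5)*(w + 2)*(w)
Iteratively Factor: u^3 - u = (u + 1)*(u^2 - u) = u*(u + 1)*(u - 1)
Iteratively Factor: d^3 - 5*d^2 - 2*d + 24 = (d - 3)*(d^2 - 2*d - 8) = (d - 4)*(d - 3)*(d + 2)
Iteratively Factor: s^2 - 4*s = (s)*(s - 4)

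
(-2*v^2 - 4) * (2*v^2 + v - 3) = -4*v^4 - 2*v^3 - 2*v^2 - 4*v + 12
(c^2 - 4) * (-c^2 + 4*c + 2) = -c^4 + 4*c^3 + 6*c^2 - 16*c - 8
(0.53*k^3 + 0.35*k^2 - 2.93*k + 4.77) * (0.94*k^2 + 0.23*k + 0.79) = 0.4982*k^5 + 0.4509*k^4 - 2.255*k^3 + 4.0864*k^2 - 1.2176*k + 3.7683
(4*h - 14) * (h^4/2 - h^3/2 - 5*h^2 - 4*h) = 2*h^5 - 9*h^4 - 13*h^3 + 54*h^2 + 56*h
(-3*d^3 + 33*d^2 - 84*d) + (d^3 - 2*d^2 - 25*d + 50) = -2*d^3 + 31*d^2 - 109*d + 50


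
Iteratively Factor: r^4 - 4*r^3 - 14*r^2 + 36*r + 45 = (r + 3)*(r^3 - 7*r^2 + 7*r + 15) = (r - 3)*(r + 3)*(r^2 - 4*r - 5) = (r - 5)*(r - 3)*(r + 3)*(r + 1)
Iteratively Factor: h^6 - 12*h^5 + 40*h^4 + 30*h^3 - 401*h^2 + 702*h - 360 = (h - 1)*(h^5 - 11*h^4 + 29*h^3 + 59*h^2 - 342*h + 360) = (h - 3)*(h - 1)*(h^4 - 8*h^3 + 5*h^2 + 74*h - 120) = (h - 5)*(h - 3)*(h - 1)*(h^3 - 3*h^2 - 10*h + 24) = (h - 5)*(h - 3)*(h - 1)*(h + 3)*(h^2 - 6*h + 8) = (h - 5)*(h - 4)*(h - 3)*(h - 1)*(h + 3)*(h - 2)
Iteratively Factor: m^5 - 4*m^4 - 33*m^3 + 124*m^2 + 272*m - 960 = (m - 4)*(m^4 - 33*m^2 - 8*m + 240) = (m - 5)*(m - 4)*(m^3 + 5*m^2 - 8*m - 48) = (m - 5)*(m - 4)*(m - 3)*(m^2 + 8*m + 16) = (m - 5)*(m - 4)*(m - 3)*(m + 4)*(m + 4)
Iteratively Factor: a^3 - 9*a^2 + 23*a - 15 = (a - 1)*(a^2 - 8*a + 15) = (a - 5)*(a - 1)*(a - 3)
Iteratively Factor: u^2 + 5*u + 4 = (u + 4)*(u + 1)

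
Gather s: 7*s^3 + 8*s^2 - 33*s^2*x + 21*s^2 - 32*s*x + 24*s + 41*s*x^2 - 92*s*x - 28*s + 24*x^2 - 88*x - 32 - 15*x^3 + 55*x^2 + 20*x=7*s^3 + s^2*(29 - 33*x) + s*(41*x^2 - 124*x - 4) - 15*x^3 + 79*x^2 - 68*x - 32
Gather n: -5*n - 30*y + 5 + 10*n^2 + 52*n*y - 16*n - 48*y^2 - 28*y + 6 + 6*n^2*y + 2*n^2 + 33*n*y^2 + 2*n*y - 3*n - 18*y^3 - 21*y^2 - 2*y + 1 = n^2*(6*y + 12) + n*(33*y^2 + 54*y - 24) - 18*y^3 - 69*y^2 - 60*y + 12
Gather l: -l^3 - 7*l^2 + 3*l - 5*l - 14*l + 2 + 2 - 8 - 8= -l^3 - 7*l^2 - 16*l - 12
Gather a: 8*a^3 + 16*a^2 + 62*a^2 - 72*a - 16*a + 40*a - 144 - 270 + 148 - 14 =8*a^3 + 78*a^2 - 48*a - 280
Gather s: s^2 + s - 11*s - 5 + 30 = s^2 - 10*s + 25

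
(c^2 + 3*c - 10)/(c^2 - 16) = (c^2 + 3*c - 10)/(c^2 - 16)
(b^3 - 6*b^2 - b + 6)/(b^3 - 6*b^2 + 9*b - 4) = (b^2 - 5*b - 6)/(b^2 - 5*b + 4)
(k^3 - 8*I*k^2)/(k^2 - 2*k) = k*(k - 8*I)/(k - 2)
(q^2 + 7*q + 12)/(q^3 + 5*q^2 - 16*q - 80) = (q + 3)/(q^2 + q - 20)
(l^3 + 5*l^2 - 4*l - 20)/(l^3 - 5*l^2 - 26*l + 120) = (l^2 - 4)/(l^2 - 10*l + 24)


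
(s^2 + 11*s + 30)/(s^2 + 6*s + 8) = (s^2 + 11*s + 30)/(s^2 + 6*s + 8)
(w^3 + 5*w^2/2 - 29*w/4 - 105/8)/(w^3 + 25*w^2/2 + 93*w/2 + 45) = (w^2 + w - 35/4)/(w^2 + 11*w + 30)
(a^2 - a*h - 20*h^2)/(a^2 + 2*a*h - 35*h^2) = (a + 4*h)/(a + 7*h)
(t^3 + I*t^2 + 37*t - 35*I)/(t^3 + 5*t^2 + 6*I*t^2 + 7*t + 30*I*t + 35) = (t - 5*I)/(t + 5)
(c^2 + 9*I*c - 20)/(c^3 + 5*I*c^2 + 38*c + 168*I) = (c + 5*I)/(c^2 + I*c + 42)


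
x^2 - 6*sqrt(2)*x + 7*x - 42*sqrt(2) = (x + 7)*(x - 6*sqrt(2))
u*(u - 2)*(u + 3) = u^3 + u^2 - 6*u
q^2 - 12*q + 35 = (q - 7)*(q - 5)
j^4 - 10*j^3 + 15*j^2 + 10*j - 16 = (j - 8)*(j - 2)*(j - 1)*(j + 1)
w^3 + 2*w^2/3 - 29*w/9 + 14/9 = (w - 1)*(w - 2/3)*(w + 7/3)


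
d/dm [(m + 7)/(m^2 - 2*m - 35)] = (m^2 - 2*m - 2*(m - 1)*(m + 7) - 35)/(-m^2 + 2*m + 35)^2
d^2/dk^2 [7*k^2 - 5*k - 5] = 14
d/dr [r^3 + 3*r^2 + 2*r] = 3*r^2 + 6*r + 2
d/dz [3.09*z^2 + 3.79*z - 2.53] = 6.18*z + 3.79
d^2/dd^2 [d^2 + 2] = 2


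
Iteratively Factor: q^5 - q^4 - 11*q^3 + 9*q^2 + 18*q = (q + 3)*(q^4 - 4*q^3 + q^2 + 6*q) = (q - 3)*(q + 3)*(q^3 - q^2 - 2*q) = (q - 3)*(q + 1)*(q + 3)*(q^2 - 2*q) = (q - 3)*(q - 2)*(q + 1)*(q + 3)*(q)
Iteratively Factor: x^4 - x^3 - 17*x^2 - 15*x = (x + 1)*(x^3 - 2*x^2 - 15*x) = (x - 5)*(x + 1)*(x^2 + 3*x) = (x - 5)*(x + 1)*(x + 3)*(x)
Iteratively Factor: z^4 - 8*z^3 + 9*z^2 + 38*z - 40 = (z - 1)*(z^3 - 7*z^2 + 2*z + 40) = (z - 1)*(z + 2)*(z^2 - 9*z + 20) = (z - 5)*(z - 1)*(z + 2)*(z - 4)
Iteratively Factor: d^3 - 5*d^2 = (d - 5)*(d^2) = d*(d - 5)*(d)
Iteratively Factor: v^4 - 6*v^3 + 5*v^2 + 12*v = (v - 3)*(v^3 - 3*v^2 - 4*v) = (v - 3)*(v + 1)*(v^2 - 4*v) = (v - 4)*(v - 3)*(v + 1)*(v)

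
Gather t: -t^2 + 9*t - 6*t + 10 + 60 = -t^2 + 3*t + 70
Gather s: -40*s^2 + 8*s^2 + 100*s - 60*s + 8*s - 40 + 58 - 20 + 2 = -32*s^2 + 48*s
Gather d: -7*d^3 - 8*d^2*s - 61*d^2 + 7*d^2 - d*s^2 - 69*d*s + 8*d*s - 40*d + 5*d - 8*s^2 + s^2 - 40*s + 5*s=-7*d^3 + d^2*(-8*s - 54) + d*(-s^2 - 61*s - 35) - 7*s^2 - 35*s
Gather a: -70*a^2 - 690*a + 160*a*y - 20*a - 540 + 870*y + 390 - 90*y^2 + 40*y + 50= -70*a^2 + a*(160*y - 710) - 90*y^2 + 910*y - 100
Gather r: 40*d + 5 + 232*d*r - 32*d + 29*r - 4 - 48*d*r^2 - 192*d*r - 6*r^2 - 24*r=8*d + r^2*(-48*d - 6) + r*(40*d + 5) + 1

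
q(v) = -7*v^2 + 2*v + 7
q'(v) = 2 - 14*v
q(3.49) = -71.28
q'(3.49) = -46.86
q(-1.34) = -8.25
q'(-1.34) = 20.76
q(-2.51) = -42.12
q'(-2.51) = 37.14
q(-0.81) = 0.79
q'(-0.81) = 13.34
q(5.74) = -212.15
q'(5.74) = -78.36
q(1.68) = -9.40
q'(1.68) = -21.52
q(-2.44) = -39.56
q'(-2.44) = 36.16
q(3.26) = -60.87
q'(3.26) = -43.64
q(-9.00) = -578.00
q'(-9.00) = 128.00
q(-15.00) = -1598.00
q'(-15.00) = 212.00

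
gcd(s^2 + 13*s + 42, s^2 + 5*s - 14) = s + 7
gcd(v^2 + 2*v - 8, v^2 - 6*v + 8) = v - 2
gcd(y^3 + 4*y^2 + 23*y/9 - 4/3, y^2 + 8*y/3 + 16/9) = y + 4/3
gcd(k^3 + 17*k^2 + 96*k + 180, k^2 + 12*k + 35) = k + 5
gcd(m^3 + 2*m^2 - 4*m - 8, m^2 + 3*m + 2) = m + 2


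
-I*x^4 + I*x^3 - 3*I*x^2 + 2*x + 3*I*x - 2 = (x - 1)*(x - 2*I)*(x + I)*(-I*x + 1)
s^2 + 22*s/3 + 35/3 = (s + 7/3)*(s + 5)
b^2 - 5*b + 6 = (b - 3)*(b - 2)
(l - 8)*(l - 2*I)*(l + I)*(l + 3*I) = l^4 - 8*l^3 + 2*I*l^3 + 5*l^2 - 16*I*l^2 - 40*l + 6*I*l - 48*I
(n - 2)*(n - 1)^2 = n^3 - 4*n^2 + 5*n - 2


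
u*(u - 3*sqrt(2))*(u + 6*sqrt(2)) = u^3 + 3*sqrt(2)*u^2 - 36*u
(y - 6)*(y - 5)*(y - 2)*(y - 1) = y^4 - 14*y^3 + 65*y^2 - 112*y + 60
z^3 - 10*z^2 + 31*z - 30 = (z - 5)*(z - 3)*(z - 2)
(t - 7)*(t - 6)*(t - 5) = t^3 - 18*t^2 + 107*t - 210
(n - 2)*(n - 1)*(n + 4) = n^3 + n^2 - 10*n + 8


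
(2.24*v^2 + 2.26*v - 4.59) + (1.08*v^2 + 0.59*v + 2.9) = 3.32*v^2 + 2.85*v - 1.69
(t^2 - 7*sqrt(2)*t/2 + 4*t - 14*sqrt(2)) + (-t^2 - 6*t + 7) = -7*sqrt(2)*t/2 - 2*t - 14*sqrt(2) + 7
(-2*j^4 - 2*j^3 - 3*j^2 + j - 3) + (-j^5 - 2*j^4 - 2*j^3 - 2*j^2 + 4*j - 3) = -j^5 - 4*j^4 - 4*j^3 - 5*j^2 + 5*j - 6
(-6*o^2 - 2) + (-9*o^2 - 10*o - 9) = -15*o^2 - 10*o - 11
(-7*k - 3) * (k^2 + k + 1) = -7*k^3 - 10*k^2 - 10*k - 3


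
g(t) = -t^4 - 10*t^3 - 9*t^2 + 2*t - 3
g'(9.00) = -5506.00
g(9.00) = -14565.00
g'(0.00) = 2.00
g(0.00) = -3.00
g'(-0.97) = -5.12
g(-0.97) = -5.17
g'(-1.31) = -16.91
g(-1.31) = -1.53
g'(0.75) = -30.06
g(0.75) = -11.10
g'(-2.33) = -68.33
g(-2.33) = 40.50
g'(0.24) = -4.10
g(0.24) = -3.18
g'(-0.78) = -0.31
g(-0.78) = -5.66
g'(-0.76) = 0.11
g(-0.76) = -5.66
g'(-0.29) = 4.79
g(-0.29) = -4.10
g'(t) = -4*t^3 - 30*t^2 - 18*t + 2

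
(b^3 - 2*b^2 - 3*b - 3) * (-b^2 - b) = -b^5 + b^4 + 5*b^3 + 6*b^2 + 3*b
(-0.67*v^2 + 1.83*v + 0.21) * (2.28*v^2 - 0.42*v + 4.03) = -1.5276*v^4 + 4.4538*v^3 - 2.9899*v^2 + 7.2867*v + 0.8463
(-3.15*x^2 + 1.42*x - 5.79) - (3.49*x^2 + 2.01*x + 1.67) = -6.64*x^2 - 0.59*x - 7.46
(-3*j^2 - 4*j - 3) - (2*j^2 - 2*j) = -5*j^2 - 2*j - 3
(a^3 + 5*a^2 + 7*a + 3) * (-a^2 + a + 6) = -a^5 - 4*a^4 + 4*a^3 + 34*a^2 + 45*a + 18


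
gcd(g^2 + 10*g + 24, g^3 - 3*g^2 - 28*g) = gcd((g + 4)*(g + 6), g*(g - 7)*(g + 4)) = g + 4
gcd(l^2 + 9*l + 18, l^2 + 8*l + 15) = l + 3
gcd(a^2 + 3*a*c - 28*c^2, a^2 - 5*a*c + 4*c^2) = a - 4*c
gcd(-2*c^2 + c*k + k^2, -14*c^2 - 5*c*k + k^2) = 2*c + k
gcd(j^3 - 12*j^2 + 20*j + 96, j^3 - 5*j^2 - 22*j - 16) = j^2 - 6*j - 16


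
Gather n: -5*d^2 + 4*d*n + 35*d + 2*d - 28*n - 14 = -5*d^2 + 37*d + n*(4*d - 28) - 14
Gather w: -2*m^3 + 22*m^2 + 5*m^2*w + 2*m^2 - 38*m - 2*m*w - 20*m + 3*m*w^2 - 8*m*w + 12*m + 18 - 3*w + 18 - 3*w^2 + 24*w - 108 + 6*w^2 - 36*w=-2*m^3 + 24*m^2 - 46*m + w^2*(3*m + 3) + w*(5*m^2 - 10*m - 15) - 72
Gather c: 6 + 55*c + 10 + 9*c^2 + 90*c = 9*c^2 + 145*c + 16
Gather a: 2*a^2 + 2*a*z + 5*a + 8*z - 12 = 2*a^2 + a*(2*z + 5) + 8*z - 12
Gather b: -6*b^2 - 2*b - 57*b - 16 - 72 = -6*b^2 - 59*b - 88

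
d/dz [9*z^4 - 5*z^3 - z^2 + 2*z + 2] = 36*z^3 - 15*z^2 - 2*z + 2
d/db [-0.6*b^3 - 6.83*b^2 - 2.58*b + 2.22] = -1.8*b^2 - 13.66*b - 2.58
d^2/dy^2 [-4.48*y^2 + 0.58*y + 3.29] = -8.96000000000000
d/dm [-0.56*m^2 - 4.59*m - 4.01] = -1.12*m - 4.59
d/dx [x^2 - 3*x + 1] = 2*x - 3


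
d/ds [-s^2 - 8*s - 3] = -2*s - 8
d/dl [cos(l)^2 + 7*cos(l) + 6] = -(2*cos(l) + 7)*sin(l)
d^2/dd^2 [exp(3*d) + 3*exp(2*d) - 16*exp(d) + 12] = (9*exp(2*d) + 12*exp(d) - 16)*exp(d)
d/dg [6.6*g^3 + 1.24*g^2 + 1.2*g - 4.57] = 19.8*g^2 + 2.48*g + 1.2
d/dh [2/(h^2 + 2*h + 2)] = 4*(-h - 1)/(h^2 + 2*h + 2)^2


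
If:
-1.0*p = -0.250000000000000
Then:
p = 0.25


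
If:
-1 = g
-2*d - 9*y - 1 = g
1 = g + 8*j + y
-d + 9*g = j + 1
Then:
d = -369/37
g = -1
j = -1/37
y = 82/37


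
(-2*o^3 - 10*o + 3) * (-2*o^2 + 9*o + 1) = 4*o^5 - 18*o^4 + 18*o^3 - 96*o^2 + 17*o + 3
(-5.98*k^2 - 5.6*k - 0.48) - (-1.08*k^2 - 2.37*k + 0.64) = -4.9*k^2 - 3.23*k - 1.12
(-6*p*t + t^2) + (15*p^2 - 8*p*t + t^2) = 15*p^2 - 14*p*t + 2*t^2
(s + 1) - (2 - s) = 2*s - 1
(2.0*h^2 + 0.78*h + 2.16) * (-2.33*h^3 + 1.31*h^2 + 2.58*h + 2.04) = -4.66*h^5 + 0.8026*h^4 + 1.149*h^3 + 8.922*h^2 + 7.164*h + 4.4064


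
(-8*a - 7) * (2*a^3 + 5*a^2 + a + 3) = -16*a^4 - 54*a^3 - 43*a^2 - 31*a - 21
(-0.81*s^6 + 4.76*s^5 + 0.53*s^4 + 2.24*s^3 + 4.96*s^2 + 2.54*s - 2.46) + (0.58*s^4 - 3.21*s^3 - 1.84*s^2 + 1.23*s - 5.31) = -0.81*s^6 + 4.76*s^5 + 1.11*s^4 - 0.97*s^3 + 3.12*s^2 + 3.77*s - 7.77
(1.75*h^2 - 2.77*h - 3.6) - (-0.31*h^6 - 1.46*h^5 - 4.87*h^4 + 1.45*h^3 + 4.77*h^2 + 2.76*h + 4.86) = 0.31*h^6 + 1.46*h^5 + 4.87*h^4 - 1.45*h^3 - 3.02*h^2 - 5.53*h - 8.46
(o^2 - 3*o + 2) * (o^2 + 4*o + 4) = o^4 + o^3 - 6*o^2 - 4*o + 8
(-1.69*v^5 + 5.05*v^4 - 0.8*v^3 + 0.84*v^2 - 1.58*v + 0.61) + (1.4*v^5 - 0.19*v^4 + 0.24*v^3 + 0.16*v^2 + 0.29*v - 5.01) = -0.29*v^5 + 4.86*v^4 - 0.56*v^3 + 1.0*v^2 - 1.29*v - 4.4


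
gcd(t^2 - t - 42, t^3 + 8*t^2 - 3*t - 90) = t + 6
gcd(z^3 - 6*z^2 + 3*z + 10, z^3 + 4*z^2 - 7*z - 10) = z^2 - z - 2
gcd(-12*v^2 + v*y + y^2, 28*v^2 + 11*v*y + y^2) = 4*v + y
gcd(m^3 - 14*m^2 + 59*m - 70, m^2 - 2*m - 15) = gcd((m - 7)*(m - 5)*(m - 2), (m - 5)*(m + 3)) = m - 5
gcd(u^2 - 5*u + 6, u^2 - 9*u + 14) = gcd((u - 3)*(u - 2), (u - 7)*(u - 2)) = u - 2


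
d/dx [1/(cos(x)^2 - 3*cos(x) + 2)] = (2*cos(x) - 3)*sin(x)/(cos(x)^2 - 3*cos(x) + 2)^2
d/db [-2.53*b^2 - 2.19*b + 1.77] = -5.06*b - 2.19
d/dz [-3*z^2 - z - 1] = -6*z - 1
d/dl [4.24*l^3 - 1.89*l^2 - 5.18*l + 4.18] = 12.72*l^2 - 3.78*l - 5.18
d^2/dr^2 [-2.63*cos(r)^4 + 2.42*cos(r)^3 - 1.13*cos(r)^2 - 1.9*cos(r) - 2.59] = 42.08*cos(r)^4 - 21.78*cos(r)^3 - 27.04*cos(r)^2 + 16.42*cos(r) - 2.26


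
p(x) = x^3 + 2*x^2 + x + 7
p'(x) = 3*x^2 + 4*x + 1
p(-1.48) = 6.66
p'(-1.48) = 1.65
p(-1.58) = 6.47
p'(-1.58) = 2.17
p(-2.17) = 4.03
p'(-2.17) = 6.45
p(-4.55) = -50.34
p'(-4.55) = 44.91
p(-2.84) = -2.62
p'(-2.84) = 13.84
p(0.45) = 7.95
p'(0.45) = 3.41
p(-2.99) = -4.84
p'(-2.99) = 15.86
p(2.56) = 39.44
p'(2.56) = 30.90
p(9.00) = 907.00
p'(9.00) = 280.00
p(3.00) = 55.00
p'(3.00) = 40.00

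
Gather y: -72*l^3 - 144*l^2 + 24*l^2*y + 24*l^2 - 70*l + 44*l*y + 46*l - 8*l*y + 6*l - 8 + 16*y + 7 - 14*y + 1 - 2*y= -72*l^3 - 120*l^2 - 18*l + y*(24*l^2 + 36*l)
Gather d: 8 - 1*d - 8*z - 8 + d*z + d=d*z - 8*z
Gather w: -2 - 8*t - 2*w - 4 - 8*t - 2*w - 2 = -16*t - 4*w - 8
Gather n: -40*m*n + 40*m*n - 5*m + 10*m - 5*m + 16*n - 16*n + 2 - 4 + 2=0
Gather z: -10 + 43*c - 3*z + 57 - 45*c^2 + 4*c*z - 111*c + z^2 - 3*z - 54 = -45*c^2 - 68*c + z^2 + z*(4*c - 6) - 7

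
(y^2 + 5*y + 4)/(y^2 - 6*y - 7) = (y + 4)/(y - 7)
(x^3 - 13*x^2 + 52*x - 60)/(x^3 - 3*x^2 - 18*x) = (x^2 - 7*x + 10)/(x*(x + 3))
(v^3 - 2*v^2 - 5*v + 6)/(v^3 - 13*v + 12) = (v + 2)/(v + 4)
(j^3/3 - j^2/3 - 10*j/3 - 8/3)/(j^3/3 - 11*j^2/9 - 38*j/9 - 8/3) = 3*(j^2 - 2*j - 8)/(3*j^2 - 14*j - 24)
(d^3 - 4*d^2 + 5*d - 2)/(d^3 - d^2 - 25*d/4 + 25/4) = 4*(d^2 - 3*d + 2)/(4*d^2 - 25)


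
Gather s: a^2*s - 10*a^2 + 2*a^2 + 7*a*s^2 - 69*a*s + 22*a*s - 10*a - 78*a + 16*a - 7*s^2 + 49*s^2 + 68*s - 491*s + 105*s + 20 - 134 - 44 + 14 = -8*a^2 - 72*a + s^2*(7*a + 42) + s*(a^2 - 47*a - 318) - 144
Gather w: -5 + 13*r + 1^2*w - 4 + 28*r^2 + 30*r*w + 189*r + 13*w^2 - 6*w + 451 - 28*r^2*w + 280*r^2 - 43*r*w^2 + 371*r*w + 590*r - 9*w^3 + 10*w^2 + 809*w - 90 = 308*r^2 + 792*r - 9*w^3 + w^2*(23 - 43*r) + w*(-28*r^2 + 401*r + 804) + 352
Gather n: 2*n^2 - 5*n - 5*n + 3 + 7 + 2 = 2*n^2 - 10*n + 12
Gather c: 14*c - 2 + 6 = 14*c + 4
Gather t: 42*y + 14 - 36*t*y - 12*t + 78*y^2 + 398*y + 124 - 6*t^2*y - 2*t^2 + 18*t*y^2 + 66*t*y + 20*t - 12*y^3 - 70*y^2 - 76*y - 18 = t^2*(-6*y - 2) + t*(18*y^2 + 30*y + 8) - 12*y^3 + 8*y^2 + 364*y + 120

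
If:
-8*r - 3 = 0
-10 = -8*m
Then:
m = 5/4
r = -3/8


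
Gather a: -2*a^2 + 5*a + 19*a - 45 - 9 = -2*a^2 + 24*a - 54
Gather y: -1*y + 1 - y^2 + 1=-y^2 - y + 2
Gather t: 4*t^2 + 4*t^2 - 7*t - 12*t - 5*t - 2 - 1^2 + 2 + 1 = 8*t^2 - 24*t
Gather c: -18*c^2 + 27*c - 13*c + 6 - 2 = -18*c^2 + 14*c + 4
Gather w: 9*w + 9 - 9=9*w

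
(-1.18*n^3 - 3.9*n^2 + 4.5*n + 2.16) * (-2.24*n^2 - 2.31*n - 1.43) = 2.6432*n^5 + 11.4618*n^4 + 0.616399999999999*n^3 - 9.6564*n^2 - 11.4246*n - 3.0888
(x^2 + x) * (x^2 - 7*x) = x^4 - 6*x^3 - 7*x^2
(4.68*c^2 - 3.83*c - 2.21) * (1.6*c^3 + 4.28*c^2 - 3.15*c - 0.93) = 7.488*c^5 + 13.9024*c^4 - 34.6704*c^3 - 1.7467*c^2 + 10.5234*c + 2.0553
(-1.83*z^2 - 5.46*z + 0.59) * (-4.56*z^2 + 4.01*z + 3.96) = 8.3448*z^4 + 17.5593*z^3 - 31.8318*z^2 - 19.2557*z + 2.3364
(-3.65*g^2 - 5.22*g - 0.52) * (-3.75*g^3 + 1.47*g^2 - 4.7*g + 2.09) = 13.6875*g^5 + 14.2095*g^4 + 11.4316*g^3 + 16.1411*g^2 - 8.4658*g - 1.0868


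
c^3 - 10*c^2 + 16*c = c*(c - 8)*(c - 2)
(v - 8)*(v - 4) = v^2 - 12*v + 32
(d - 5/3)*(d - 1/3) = d^2 - 2*d + 5/9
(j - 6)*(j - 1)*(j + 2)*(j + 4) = j^4 - j^3 - 28*j^2 - 20*j + 48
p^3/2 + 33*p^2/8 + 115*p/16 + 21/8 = (p/2 + 1/4)*(p + 7/4)*(p + 6)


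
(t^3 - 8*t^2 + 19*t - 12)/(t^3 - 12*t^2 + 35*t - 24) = (t - 4)/(t - 8)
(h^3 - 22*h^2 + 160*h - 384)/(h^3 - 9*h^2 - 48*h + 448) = (h - 6)/(h + 7)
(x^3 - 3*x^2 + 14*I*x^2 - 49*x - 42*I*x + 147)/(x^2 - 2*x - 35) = (x^3 + x^2*(-3 + 14*I) + x*(-49 - 42*I) + 147)/(x^2 - 2*x - 35)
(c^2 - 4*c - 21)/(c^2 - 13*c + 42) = (c + 3)/(c - 6)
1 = 1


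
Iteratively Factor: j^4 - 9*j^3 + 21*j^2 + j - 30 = (j - 2)*(j^3 - 7*j^2 + 7*j + 15) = (j - 3)*(j - 2)*(j^2 - 4*j - 5) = (j - 3)*(j - 2)*(j + 1)*(j - 5)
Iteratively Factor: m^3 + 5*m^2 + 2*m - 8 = (m + 4)*(m^2 + m - 2) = (m - 1)*(m + 4)*(m + 2)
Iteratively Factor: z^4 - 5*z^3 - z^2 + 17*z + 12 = (z - 4)*(z^3 - z^2 - 5*z - 3) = (z - 4)*(z - 3)*(z^2 + 2*z + 1) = (z - 4)*(z - 3)*(z + 1)*(z + 1)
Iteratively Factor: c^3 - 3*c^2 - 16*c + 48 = (c - 4)*(c^2 + c - 12) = (c - 4)*(c + 4)*(c - 3)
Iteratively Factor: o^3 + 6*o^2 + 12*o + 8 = (o + 2)*(o^2 + 4*o + 4) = (o + 2)^2*(o + 2)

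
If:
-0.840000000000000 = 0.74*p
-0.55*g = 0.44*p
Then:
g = 0.91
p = -1.14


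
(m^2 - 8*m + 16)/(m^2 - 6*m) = (m^2 - 8*m + 16)/(m*(m - 6))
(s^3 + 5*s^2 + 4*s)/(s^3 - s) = (s + 4)/(s - 1)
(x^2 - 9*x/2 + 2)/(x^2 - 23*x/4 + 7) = 2*(2*x - 1)/(4*x - 7)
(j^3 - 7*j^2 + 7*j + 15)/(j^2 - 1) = (j^2 - 8*j + 15)/(j - 1)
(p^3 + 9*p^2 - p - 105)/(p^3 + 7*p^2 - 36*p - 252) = (p^2 + 2*p - 15)/(p^2 - 36)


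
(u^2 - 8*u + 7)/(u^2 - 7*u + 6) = (u - 7)/(u - 6)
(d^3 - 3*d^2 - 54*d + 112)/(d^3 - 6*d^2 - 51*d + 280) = (d - 2)/(d - 5)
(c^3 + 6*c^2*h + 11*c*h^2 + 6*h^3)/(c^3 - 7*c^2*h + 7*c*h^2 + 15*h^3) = (c^2 + 5*c*h + 6*h^2)/(c^2 - 8*c*h + 15*h^2)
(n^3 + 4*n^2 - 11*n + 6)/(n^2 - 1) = (n^2 + 5*n - 6)/(n + 1)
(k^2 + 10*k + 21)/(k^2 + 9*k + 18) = (k + 7)/(k + 6)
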